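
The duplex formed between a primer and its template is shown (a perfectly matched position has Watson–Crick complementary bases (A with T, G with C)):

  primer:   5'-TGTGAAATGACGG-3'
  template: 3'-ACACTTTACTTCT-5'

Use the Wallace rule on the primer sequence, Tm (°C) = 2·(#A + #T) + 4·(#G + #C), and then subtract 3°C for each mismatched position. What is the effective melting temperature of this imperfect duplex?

32°C

Primer base counts: A=4, T=3, G=5, C=1 → A+T=7, G+C=6
Perfect-match Tm = 2(7) + 4(6) = 14 + 24 = 38°C
Mismatches (positions where the bases are not complementary): 2 (at positions 11, 13)
Effective Tm = 38 − 2×3 = 38 − 6 = 32°C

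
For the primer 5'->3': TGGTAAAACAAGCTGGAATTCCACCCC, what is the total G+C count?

13

Counting bases: A=9, C=8, T=5, G=5
G+C = 5 + 8 = 13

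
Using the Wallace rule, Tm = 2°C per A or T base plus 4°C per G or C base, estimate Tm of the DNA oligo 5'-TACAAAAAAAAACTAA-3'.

Counting bases: T=2, C=2, G=0, A=12
A+T = 14, G+C = 2
Tm = 2(14) + 4(2) = 28 + 8 = 36°C

36°C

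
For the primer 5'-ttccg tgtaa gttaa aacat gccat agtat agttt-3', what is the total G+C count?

11

T=13, C=5, G=6, A=11
Total G or C: 6 + 5 = 11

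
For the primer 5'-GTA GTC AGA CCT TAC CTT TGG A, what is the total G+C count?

Base counts: G=5, T=7, A=5, C=5
Total G or C: 5 + 5 = 10

10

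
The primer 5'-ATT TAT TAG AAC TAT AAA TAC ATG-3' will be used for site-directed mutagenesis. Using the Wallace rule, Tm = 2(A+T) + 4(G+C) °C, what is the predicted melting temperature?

56°C

Counting bases: T=9, C=2, G=2, A=11
AT pairs contribute 20, GC pairs contribute 4.
Tm = 2(20) + 4(4) = 40 + 16 = 56°C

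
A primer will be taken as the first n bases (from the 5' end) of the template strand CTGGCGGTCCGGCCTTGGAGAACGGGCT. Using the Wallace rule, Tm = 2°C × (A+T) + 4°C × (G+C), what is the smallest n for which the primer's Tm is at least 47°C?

n = 13

First 12 bases: CTGGCGGTCCGG → Tm = 44°C (< 47°C)
First 13 bases: CTGGCGGTCCGGC → Tm = 48°C (≥ 47°C)
Each additional base adds 2°C (A/T) or 4°C (G/C), so Tm is non-decreasing in n; n = 13 is the first length to reach 47°C.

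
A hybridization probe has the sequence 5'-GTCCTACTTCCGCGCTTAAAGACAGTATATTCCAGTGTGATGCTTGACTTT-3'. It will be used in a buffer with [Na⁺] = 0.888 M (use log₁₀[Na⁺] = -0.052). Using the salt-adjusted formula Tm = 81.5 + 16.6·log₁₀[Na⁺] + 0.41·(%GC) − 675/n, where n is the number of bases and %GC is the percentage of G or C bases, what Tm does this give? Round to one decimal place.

Length n = 51. Counting bases: A=11, C=12, T=18, G=10
G+C = 22, so %GC = 22/51 × 100 = 43.137%
Salt term: 16.6 × (-0.052) = -0.863
GC term: 0.41 × 43.137 = 17.686; length term: −675/51 = −13.235
Tm = 81.5 + (-0.863) + 17.686 − 13.235 = 85.088 → 85.1°C

85.1°C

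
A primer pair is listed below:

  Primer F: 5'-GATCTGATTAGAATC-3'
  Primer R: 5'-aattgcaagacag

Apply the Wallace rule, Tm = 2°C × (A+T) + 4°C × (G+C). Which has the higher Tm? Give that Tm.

Primer F, 40°C

Primer F: A+T=10, G+C=5 → Tm = 2(10)+4(5) = 40°C
Primer R: A+T=8, G+C=5 → Tm = 2(8)+4(5) = 36°C
40°C vs 36°C → primer F is higher.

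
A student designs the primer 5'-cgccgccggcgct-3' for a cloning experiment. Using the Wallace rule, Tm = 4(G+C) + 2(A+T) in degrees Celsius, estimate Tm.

50°C

Base counts: T=1, G=5, A=0, C=7
AT pairs contribute 1, GC pairs contribute 12.
Tm = 2(1) + 4(12) = 2 + 48 = 50°C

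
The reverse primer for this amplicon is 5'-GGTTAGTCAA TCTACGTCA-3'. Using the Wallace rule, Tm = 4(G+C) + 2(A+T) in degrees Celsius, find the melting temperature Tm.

54°C

Base counts: C=4, G=4, T=6, A=5
AT pairs contribute 11, GC pairs contribute 8.
Tm = 4·8 + 2·11 = 32 + 22 = 54°C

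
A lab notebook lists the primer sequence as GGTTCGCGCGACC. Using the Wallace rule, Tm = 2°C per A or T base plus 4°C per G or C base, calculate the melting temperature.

C=5, T=2, G=5, A=1
AT pairs contribute 3, GC pairs contribute 10.
Tm = 2×3 + 4×10 = 46°C

46°C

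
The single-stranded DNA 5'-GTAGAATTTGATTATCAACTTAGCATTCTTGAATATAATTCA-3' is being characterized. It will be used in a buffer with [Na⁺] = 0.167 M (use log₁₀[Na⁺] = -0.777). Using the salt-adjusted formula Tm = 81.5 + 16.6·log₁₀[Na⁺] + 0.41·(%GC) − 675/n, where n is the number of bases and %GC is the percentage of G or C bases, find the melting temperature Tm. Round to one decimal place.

62.3°C

Length n = 42. G=5, T=17, A=15, C=5
G+C = 10, so %GC = 10/42 × 100 = 23.81%
Salt term: 16.6 × (-0.777) = -12.898
GC term: 0.41 × 23.81 = 9.762; length term: −675/42 = −16.071
Tm = 81.5 + (-12.898) + 9.762 − 16.071 = 62.293 → 62.3°C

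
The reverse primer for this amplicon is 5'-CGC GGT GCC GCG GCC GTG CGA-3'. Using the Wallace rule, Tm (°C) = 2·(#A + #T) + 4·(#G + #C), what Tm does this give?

78°C

Base counts: C=8, T=2, A=1, G=10
A+T = 3, G+C = 18
Tm = 2(3) + 4(18) = 6 + 72 = 78°C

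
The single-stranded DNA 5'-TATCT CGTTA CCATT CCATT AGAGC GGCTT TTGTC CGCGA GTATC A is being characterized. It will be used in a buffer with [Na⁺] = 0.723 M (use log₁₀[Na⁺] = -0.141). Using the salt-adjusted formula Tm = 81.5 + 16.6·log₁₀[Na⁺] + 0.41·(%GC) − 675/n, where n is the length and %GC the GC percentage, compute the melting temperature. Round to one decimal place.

83.2°C

Length n = 46. Base counts: G=9, T=16, C=12, A=9
G+C = 21, so %GC = 21/46 × 100 = 45.652%
Salt term: 16.6 × (-0.141) = -2.341
GC term: 0.41 × 45.652 = 18.717; length term: −675/46 = −14.674
Tm = 81.5 + (-2.341) + 18.717 − 14.674 = 83.202 → 83.2°C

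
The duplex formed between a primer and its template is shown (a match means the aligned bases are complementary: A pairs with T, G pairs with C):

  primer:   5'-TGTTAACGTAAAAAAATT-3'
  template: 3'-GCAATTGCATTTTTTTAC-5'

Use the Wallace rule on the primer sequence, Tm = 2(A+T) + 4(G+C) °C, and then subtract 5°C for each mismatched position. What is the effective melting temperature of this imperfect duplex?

32°C

Primer base counts: A=9, T=6, G=2, C=1 → A+T=15, G+C=3
Perfect-match Tm = 2(15) + 4(3) = 30 + 12 = 42°C
Mismatches (positions where the bases are not complementary): 2 (at positions 1, 18)
Effective Tm = 42 − 2×5 = 42 − 10 = 32°C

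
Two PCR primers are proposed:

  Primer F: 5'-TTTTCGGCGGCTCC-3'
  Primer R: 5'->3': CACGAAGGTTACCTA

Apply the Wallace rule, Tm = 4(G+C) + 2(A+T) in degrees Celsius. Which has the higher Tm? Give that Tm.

Primer F: A+T=5, G+C=9 → Tm = 2(5)+4(9) = 46°C
Primer R: A+T=8, G+C=7 → Tm = 2(8)+4(7) = 44°C
46°C vs 44°C → primer F is higher.

Primer F, 46°C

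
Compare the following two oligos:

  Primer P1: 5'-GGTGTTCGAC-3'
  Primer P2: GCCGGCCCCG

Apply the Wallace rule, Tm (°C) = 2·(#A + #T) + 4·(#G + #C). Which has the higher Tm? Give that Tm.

Primer P1: A+T=4, G+C=6 → Tm = 2(4)+4(6) = 32°C
Primer P2: A+T=0, G+C=10 → Tm = 2(0)+4(10) = 40°C
32°C vs 40°C → primer P2 is higher.

Primer P2, 40°C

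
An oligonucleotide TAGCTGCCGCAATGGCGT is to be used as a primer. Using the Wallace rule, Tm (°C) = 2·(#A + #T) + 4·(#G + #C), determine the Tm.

58°C

Counting bases: T=4, A=3, G=6, C=5
So N_AT = 7 and N_GC = 11.
Tm = 4·11 + 2·7 = 44 + 14 = 58°C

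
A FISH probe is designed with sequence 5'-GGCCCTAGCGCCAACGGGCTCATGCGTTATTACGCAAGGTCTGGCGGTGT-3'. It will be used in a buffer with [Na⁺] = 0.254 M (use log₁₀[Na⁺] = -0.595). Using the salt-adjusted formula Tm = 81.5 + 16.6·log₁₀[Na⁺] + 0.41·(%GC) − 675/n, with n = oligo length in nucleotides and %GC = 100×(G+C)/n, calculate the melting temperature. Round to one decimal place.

Length n = 50. Base counts: T=11, A=8, C=14, G=17
G+C = 31, so %GC = 31/50 × 100 = 62%
Salt term: 16.6 × (-0.595) = -9.877
GC term: 0.41 × 62 = 25.42; length term: −675/50 = −13.5
Tm = 81.5 + (-9.877) + 25.42 − 13.5 = 83.543 → 83.5°C

83.5°C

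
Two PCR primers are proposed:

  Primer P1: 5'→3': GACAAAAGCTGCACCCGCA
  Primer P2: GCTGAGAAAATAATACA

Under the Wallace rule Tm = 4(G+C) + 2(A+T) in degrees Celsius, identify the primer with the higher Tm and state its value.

Primer P1, 60°C

Primer P1: A+T=8, G+C=11 → Tm = 2(8)+4(11) = 60°C
Primer P2: A+T=12, G+C=5 → Tm = 2(12)+4(5) = 44°C
60°C vs 44°C → primer P1 is higher.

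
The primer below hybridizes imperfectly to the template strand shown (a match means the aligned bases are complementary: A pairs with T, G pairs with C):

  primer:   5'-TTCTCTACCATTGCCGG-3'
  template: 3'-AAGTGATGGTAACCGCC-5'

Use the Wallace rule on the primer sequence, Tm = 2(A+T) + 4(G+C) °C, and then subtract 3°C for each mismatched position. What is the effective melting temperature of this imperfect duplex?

46°C

Primer base counts: A=2, T=6, G=3, C=6 → A+T=8, G+C=9
Perfect-match Tm = 2(8) + 4(9) = 16 + 36 = 52°C
Mismatches (positions where the bases are not complementary): 2 (at positions 4, 14)
Effective Tm = 52 − 2×3 = 52 − 6 = 46°C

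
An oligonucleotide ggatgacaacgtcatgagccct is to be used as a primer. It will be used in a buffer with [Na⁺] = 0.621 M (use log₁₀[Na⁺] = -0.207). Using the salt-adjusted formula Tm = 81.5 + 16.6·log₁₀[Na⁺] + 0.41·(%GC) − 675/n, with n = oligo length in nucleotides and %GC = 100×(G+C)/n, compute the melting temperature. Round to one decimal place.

69.7°C

Length n = 22. Scanning the sequence gives T=4, A=6, C=6, G=6.
G+C = 12, so %GC = 12/22 × 100 = 54.545%
Salt term: 16.6 × (-0.207) = -3.436
GC term: 0.41 × 54.545 = 22.363; length term: −675/22 = −30.682
Tm = 81.5 + (-3.436) + 22.363 − 30.682 = 69.745 → 69.7°C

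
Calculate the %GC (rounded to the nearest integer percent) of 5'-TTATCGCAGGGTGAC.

53%

Counting bases: A=3, G=5, C=3, T=4
G+C = 5 + 3 = 8 out of 15 bases
%GC = 8/15 × 100 = 53.33% ≈ 53%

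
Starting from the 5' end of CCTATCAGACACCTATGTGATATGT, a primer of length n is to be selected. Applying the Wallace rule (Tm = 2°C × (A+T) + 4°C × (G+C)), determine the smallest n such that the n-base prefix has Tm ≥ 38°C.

n = 13

First 12 bases: CCTATCAGACAC → Tm = 36°C (< 38°C)
First 13 bases: CCTATCAGACACC → Tm = 40°C (≥ 38°C)
Each additional base adds 2°C (A/T) or 4°C (G/C), so Tm is non-decreasing in n; n = 13 is the first length to reach 38°C.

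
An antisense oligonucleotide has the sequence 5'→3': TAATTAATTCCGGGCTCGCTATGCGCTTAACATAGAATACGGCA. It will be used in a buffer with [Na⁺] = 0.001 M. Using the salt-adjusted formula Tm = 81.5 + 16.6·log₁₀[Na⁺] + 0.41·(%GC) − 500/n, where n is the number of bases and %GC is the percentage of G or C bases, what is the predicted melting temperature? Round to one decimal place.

Length n = 44. Scanning the sequence gives T=12, G=9, A=13, C=10.
G+C = 19, so %GC = 19/44 × 100 = 43.182%
Salt term: 16.6 × (-3) = -49.8
GC term: 0.41 × 43.182 = 17.705; length term: −500/44 = −11.364
Tm = 81.5 + (-49.8) + 17.705 − 11.364 = 38.041 → 38.0°C

38.0°C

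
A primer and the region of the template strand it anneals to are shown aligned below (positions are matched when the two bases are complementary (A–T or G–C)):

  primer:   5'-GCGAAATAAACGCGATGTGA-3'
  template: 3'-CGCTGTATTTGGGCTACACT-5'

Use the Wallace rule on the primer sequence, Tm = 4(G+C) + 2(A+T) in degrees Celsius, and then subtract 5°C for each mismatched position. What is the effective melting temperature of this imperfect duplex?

Primer base counts: A=8, T=3, G=6, C=3 → A+T=11, G+C=9
Perfect-match Tm = 2(11) + 4(9) = 22 + 36 = 58°C
Mismatches (positions where the bases are not complementary): 2 (at positions 5, 12)
Effective Tm = 58 − 2×5 = 58 − 10 = 48°C

48°C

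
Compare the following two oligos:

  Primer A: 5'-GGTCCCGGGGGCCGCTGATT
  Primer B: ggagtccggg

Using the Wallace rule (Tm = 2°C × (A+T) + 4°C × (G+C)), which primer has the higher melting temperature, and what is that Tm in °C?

Primer A: A+T=5, G+C=15 → Tm = 2(5)+4(15) = 70°C
Primer B: A+T=2, G+C=8 → Tm = 2(2)+4(8) = 36°C
70°C vs 36°C → primer A is higher.

Primer A, 70°C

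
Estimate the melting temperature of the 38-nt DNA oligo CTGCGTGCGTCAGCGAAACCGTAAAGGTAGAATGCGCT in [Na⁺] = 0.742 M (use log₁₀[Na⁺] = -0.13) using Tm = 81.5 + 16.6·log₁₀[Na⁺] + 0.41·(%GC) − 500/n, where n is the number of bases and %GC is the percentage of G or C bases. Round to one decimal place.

88.8°C

Length n = 38. A=10, G=12, C=9, T=7
G+C = 21, so %GC = 21/38 × 100 = 55.263%
Salt term: 16.6 × (-0.13) = -2.158
GC term: 0.41 × 55.263 = 22.658; length term: −500/38 = −13.158
Tm = 81.5 + (-2.158) + 22.658 − 13.158 = 88.842 → 88.8°C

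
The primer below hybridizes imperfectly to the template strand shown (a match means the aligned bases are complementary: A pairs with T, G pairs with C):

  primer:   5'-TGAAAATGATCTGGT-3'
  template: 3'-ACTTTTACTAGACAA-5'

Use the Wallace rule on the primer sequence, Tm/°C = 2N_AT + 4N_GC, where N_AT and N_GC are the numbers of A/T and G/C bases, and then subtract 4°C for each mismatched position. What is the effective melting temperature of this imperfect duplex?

Primer base counts: A=5, T=5, G=4, C=1 → A+T=10, G+C=5
Perfect-match Tm = 2(10) + 4(5) = 20 + 20 = 40°C
Mismatches (positions where the bases are not complementary): 1 (at position 14)
Effective Tm = 40 − 1×4 = 40 − 4 = 36°C

36°C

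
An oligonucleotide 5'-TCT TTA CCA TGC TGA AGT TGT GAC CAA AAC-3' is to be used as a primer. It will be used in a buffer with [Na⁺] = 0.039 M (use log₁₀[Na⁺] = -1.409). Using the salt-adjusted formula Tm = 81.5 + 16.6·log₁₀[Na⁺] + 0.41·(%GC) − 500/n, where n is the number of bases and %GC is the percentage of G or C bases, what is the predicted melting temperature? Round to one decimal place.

57.8°C

Length n = 30. A=9, C=7, G=5, T=9
G+C = 12, so %GC = 12/30 × 100 = 40%
Salt term: 16.6 × (-1.409) = -23.389
GC term: 0.41 × 40 = 16.4; length term: −500/30 = −16.667
Tm = 81.5 + (-23.389) + 16.4 − 16.667 = 57.844 → 57.8°C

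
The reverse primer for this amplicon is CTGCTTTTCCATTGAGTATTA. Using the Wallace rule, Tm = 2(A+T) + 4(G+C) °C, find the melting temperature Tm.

G=3, T=10, A=4, C=4
A+T = 14, G+C = 7
Tm = 2(14) + 4(7) = 28 + 28 = 56°C

56°C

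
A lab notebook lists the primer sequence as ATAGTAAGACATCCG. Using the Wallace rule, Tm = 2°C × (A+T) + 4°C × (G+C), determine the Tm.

42°C

Scanning the sequence gives A=6, C=3, T=3, G=3.
AT pairs contribute 9, GC pairs contribute 6.
Tm = 2(9) + 4(6) = 18 + 24 = 42°C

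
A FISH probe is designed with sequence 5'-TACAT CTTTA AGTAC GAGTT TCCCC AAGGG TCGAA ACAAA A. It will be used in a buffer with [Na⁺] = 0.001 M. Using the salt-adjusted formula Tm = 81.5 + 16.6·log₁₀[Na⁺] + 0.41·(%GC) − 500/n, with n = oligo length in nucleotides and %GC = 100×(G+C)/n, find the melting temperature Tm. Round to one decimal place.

35.5°C

Length n = 41. Scanning the sequence gives C=9, A=15, G=7, T=10.
G+C = 16, so %GC = 16/41 × 100 = 39.024%
Salt term: 16.6 × (-3) = -49.8
GC term: 0.41 × 39.024 = 16; length term: −500/41 = −12.195
Tm = 81.5 + (-49.8) + 16 − 12.195 = 35.505 → 35.5°C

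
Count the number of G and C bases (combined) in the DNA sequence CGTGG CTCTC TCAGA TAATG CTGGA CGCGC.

18

Scanning the sequence gives T=7, G=9, C=9, A=5.
G+C = 9 + 9 = 18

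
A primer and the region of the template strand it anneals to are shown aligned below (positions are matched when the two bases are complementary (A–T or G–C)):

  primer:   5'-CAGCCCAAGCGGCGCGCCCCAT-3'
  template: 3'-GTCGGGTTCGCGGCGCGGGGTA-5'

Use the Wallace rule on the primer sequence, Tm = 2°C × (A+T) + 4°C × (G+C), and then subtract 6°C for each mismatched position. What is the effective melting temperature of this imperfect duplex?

72°C

Primer base counts: A=4, T=1, G=6, C=11 → A+T=5, G+C=17
Perfect-match Tm = 2(5) + 4(17) = 10 + 68 = 78°C
Mismatches (positions where the bases are not complementary): 1 (at position 12)
Effective Tm = 78 − 1×6 = 78 − 6 = 72°C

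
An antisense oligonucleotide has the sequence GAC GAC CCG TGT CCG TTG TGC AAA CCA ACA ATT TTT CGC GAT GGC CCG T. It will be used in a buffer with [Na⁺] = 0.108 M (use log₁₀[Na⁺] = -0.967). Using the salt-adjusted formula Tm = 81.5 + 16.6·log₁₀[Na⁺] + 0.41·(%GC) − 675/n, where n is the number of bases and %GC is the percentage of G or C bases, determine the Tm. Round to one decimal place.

Length n = 49. Counting bases: T=12, C=15, G=12, A=10
G+C = 27, so %GC = 27/49 × 100 = 55.102%
Salt term: 16.6 × (-0.967) = -16.052
GC term: 0.41 × 55.102 = 22.592; length term: −675/49 = −13.776
Tm = 81.5 + (-16.052) + 22.592 − 13.776 = 74.264 → 74.3°C

74.3°C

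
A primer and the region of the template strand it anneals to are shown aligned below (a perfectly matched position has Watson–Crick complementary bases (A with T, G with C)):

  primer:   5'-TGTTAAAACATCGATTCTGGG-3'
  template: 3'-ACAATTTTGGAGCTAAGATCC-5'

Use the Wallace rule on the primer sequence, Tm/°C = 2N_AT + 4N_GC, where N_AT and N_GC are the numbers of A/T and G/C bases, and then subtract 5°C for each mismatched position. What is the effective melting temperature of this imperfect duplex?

48°C

Primer base counts: A=6, T=7, G=5, C=3 → A+T=13, G+C=8
Perfect-match Tm = 2(13) + 4(8) = 26 + 32 = 58°C
Mismatches (positions where the bases are not complementary): 2 (at positions 10, 19)
Effective Tm = 58 − 2×5 = 58 − 10 = 48°C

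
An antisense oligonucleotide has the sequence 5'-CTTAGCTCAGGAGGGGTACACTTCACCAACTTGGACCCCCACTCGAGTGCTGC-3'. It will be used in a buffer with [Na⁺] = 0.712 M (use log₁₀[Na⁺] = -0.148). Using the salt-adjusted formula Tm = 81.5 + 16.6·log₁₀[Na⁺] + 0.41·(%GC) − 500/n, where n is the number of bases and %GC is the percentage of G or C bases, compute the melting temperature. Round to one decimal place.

Length n = 53. Scanning the sequence gives G=13, A=11, T=11, C=18.
G+C = 31, so %GC = 31/53 × 100 = 58.491%
Salt term: 16.6 × (-0.148) = -2.457
GC term: 0.41 × 58.491 = 23.981; length term: −500/53 = −9.434
Tm = 81.5 + (-2.457) + 23.981 − 9.434 = 93.59 → 93.6°C

93.6°C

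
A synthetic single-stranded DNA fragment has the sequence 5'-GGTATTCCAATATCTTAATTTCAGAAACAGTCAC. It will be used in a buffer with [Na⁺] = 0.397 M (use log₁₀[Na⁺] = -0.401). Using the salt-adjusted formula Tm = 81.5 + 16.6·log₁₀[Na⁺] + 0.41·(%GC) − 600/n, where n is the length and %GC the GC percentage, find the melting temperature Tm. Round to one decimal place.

70.5°C

Length n = 34. A=12, C=7, T=11, G=4
G+C = 11, so %GC = 11/34 × 100 = 32.353%
Salt term: 16.6 × (-0.401) = -6.657
GC term: 0.41 × 32.353 = 13.265; length term: −600/34 = −17.647
Tm = 81.5 + (-6.657) + 13.265 − 17.647 = 70.461 → 70.5°C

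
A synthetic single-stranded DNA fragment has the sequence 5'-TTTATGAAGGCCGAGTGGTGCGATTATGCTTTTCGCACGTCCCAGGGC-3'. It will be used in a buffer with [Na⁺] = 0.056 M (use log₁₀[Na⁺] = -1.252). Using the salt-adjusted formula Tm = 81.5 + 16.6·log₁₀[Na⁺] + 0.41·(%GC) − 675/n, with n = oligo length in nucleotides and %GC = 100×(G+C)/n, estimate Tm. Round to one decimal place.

Length n = 48. A=8, G=15, C=11, T=14
G+C = 26, so %GC = 26/48 × 100 = 54.167%
Salt term: 16.6 × (-1.252) = -20.783
GC term: 0.41 × 54.167 = 22.208; length term: −675/48 = −14.062
Tm = 81.5 + (-20.783) + 22.208 − 14.062 = 68.863 → 68.9°C

68.9°C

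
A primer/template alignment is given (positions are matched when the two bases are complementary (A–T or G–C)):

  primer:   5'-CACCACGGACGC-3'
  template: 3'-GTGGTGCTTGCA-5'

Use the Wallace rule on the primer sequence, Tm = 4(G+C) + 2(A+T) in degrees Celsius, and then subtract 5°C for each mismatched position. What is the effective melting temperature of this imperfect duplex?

Primer base counts: A=3, T=0, G=3, C=6 → A+T=3, G+C=9
Perfect-match Tm = 2(3) + 4(9) = 6 + 36 = 42°C
Mismatches (positions where the bases are not complementary): 2 (at positions 8, 12)
Effective Tm = 42 − 2×5 = 42 − 10 = 32°C

32°C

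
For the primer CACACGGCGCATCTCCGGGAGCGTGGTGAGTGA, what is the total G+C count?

Base counts: G=13, C=9, A=6, T=5
Total G or C: 13 + 9 = 22

22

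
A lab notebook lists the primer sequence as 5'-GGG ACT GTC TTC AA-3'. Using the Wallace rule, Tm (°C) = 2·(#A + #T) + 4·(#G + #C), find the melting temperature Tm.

42°C

Base counts: C=3, T=4, G=4, A=3
So N_AT = 7 and N_GC = 7.
Tm = 2(7) + 4(7) = 14 + 28 = 42°C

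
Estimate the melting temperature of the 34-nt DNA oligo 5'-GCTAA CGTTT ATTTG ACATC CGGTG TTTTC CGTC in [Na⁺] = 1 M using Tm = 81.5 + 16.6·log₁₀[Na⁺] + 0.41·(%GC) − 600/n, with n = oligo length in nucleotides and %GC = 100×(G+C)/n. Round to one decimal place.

81.9°C

Length n = 34. Base counts: G=7, C=8, T=14, A=5
G+C = 15, so %GC = 15/34 × 100 = 44.118%
Salt term: 16.6 × (0) = 0
GC term: 0.41 × 44.118 = 18.088; length term: −600/34 = −17.647
Tm = 81.5 + (0) + 18.088 − 17.647 = 81.941 → 81.9°C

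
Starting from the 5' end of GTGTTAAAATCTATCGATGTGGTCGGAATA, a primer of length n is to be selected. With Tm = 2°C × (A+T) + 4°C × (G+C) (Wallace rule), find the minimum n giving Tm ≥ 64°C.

n = 24

First 23 bases: GTGTTAAAATCTATCGATGTGGT → Tm = 62°C (< 64°C)
First 24 bases: GTGTTAAAATCTATCGATGTGGTC → Tm = 66°C (≥ 64°C)
Each additional base adds 2°C (A/T) or 4°C (G/C), so Tm is non-decreasing in n; n = 24 is the first length to reach 64°C.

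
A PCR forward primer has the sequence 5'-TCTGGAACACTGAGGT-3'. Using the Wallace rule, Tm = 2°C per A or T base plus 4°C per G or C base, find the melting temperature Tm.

Counting bases: T=4, A=4, G=5, C=3
So N_AT = 8 and N_GC = 8.
Tm = 2(8) + 4(8) = 16 + 32 = 48°C

48°C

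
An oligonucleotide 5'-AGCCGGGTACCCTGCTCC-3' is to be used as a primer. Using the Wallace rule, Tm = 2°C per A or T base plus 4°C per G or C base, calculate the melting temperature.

Scanning the sequence gives G=5, T=3, C=8, A=2.
A+T = 5, G+C = 13
Tm = 2(5) + 4(13) = 10 + 52 = 62°C

62°C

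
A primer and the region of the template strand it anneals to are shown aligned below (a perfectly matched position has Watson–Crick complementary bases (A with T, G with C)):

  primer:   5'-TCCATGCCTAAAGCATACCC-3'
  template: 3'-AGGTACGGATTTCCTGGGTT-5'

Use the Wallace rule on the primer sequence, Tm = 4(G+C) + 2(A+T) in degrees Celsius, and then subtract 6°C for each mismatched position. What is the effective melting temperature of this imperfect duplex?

30°C

Primer base counts: A=6, T=4, G=2, C=8 → A+T=10, G+C=10
Perfect-match Tm = 2(10) + 4(10) = 20 + 40 = 60°C
Mismatches (positions where the bases are not complementary): 5 (at positions 14, 16, 17, 19, 20)
Effective Tm = 60 − 5×6 = 60 − 30 = 30°C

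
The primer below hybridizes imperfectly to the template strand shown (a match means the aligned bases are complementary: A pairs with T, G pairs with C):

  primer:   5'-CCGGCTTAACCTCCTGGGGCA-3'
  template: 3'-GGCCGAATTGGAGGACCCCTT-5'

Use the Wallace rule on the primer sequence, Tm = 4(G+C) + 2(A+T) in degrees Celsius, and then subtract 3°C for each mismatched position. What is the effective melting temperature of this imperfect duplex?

67°C

Primer base counts: A=3, T=4, G=6, C=8 → A+T=7, G+C=14
Perfect-match Tm = 2(7) + 4(14) = 14 + 56 = 70°C
Mismatches (positions where the bases are not complementary): 1 (at position 20)
Effective Tm = 70 − 1×3 = 70 − 3 = 67°C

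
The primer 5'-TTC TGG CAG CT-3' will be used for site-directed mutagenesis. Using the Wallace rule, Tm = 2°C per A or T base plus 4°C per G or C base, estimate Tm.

34°C

C=3, A=1, T=4, G=3
A+T = 5, G+C = 6
Tm = 4·6 + 2·5 = 24 + 10 = 34°C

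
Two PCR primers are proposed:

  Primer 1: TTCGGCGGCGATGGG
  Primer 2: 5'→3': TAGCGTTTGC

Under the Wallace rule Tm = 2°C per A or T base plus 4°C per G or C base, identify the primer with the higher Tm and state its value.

Primer 1: A+T=4, G+C=11 → Tm = 2(4)+4(11) = 52°C
Primer 2: A+T=5, G+C=5 → Tm = 2(5)+4(5) = 30°C
52°C vs 30°C → primer 1 is higher.

Primer 1, 52°C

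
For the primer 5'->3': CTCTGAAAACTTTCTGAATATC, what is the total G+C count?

Base counts: G=2, C=5, A=7, T=8
Total G or C: 2 + 5 = 7

7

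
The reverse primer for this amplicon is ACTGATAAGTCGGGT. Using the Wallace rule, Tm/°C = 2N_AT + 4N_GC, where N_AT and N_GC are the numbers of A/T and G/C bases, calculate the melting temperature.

Scanning the sequence gives C=2, A=4, G=5, T=4.
AT pairs contribute 8, GC pairs contribute 7.
Tm = 2(8) + 4(7) = 16 + 28 = 44°C

44°C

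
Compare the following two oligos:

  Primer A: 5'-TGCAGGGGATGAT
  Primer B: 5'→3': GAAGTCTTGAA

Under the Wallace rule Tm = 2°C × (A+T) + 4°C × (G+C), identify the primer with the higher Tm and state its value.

Primer A, 40°C

Primer A: A+T=6, G+C=7 → Tm = 2(6)+4(7) = 40°C
Primer B: A+T=7, G+C=4 → Tm = 2(7)+4(4) = 30°C
40°C vs 30°C → primer A is higher.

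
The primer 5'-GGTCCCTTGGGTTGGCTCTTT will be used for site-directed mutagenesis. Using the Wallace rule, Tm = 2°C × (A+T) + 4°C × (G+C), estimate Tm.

66°C

Scanning the sequence gives C=5, A=0, G=7, T=9.
So N_AT = 9 and N_GC = 12.
Tm = 2×9 + 4×12 = 66°C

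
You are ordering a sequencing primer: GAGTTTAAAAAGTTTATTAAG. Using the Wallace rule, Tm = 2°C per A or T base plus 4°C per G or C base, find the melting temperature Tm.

C=0, A=9, T=8, G=4
A+T = 17, G+C = 4
Tm = 2×17 + 4×4 = 50°C

50°C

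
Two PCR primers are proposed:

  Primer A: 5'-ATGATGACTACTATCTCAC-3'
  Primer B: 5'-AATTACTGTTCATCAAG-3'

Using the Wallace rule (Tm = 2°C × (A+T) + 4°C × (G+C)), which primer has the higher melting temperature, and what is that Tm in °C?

Primer A, 52°C

Primer A: A+T=12, G+C=7 → Tm = 2(12)+4(7) = 52°C
Primer B: A+T=12, G+C=5 → Tm = 2(12)+4(5) = 44°C
52°C vs 44°C → primer A is higher.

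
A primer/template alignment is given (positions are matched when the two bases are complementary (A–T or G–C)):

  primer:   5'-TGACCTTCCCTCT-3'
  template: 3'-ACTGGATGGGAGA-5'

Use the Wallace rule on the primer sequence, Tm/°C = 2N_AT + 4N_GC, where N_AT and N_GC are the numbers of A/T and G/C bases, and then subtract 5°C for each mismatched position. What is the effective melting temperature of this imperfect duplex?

35°C

Primer base counts: A=1, T=5, G=1, C=6 → A+T=6, G+C=7
Perfect-match Tm = 2(6) + 4(7) = 12 + 28 = 40°C
Mismatches (positions where the bases are not complementary): 1 (at position 7)
Effective Tm = 40 − 1×5 = 40 − 5 = 35°C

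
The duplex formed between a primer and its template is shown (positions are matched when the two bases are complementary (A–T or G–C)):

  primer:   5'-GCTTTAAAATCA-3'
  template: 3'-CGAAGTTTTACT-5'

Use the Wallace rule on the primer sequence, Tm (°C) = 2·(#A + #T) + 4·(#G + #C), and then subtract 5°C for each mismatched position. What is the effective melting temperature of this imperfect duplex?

20°C

Primer base counts: A=5, T=4, G=1, C=2 → A+T=9, G+C=3
Perfect-match Tm = 2(9) + 4(3) = 18 + 12 = 30°C
Mismatches (positions where the bases are not complementary): 2 (at positions 5, 11)
Effective Tm = 30 − 2×5 = 30 − 10 = 20°C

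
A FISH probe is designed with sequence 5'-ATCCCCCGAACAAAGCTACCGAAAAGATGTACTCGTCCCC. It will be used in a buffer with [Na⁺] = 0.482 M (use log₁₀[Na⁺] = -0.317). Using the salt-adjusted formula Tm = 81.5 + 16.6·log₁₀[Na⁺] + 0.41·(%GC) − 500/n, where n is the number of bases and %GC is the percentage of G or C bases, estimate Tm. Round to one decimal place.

Length n = 40. C=15, A=13, T=6, G=6
G+C = 21, so %GC = 21/40 × 100 = 52.5%
Salt term: 16.6 × (-0.317) = -5.262
GC term: 0.41 × 52.5 = 21.525; length term: −500/40 = −12.5
Tm = 81.5 + (-5.262) + 21.525 − 12.5 = 85.263 → 85.3°C

85.3°C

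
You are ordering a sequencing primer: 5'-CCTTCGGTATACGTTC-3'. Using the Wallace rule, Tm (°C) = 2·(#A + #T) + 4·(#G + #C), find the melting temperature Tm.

48°C

G=3, A=2, T=6, C=5
AT pairs contribute 8, GC pairs contribute 8.
Tm = 4·8 + 2·8 = 32 + 16 = 48°C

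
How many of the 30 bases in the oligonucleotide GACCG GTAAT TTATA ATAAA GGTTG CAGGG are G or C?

Counting bases: T=8, A=10, G=9, C=3
G+C = 9 + 3 = 12

12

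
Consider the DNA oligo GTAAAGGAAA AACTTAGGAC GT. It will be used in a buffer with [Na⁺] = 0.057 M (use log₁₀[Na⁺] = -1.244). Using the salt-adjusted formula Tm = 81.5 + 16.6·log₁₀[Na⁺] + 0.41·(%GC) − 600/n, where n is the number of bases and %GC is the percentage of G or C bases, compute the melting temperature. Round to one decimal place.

48.5°C

Length n = 22. Counting bases: T=4, G=6, A=10, C=2
G+C = 8, so %GC = 8/22 × 100 = 36.364%
Salt term: 16.6 × (-1.244) = -20.65
GC term: 0.41 × 36.364 = 14.909; length term: −600/22 = −27.273
Tm = 81.5 + (-20.65) + 14.909 − 27.273 = 48.486 → 48.5°C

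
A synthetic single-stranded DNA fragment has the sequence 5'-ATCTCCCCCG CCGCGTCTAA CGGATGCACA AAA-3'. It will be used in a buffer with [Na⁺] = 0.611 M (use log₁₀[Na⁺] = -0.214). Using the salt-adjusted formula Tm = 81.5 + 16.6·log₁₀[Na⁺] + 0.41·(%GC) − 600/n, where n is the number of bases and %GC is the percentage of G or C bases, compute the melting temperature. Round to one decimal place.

83.4°C

Length n = 33. Scanning the sequence gives T=5, C=13, G=6, A=9.
G+C = 19, so %GC = 19/33 × 100 = 57.576%
Salt term: 16.6 × (-0.214) = -3.552
GC term: 0.41 × 57.576 = 23.606; length term: −600/33 = −18.182
Tm = 81.5 + (-3.552) + 23.606 − 18.182 = 83.372 → 83.4°C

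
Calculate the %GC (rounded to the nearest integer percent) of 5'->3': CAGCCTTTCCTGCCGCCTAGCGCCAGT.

67%

Base counts: T=6, C=12, G=6, A=3
G+C = 6 + 12 = 18 out of 27 bases
%GC = 18/27 × 100 = 66.67% ≈ 67%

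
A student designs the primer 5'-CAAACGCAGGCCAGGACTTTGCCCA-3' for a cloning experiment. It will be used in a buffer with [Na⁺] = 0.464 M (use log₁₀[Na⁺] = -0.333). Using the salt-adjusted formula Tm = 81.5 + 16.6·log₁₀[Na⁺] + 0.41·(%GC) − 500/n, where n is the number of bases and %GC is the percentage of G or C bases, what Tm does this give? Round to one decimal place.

Length n = 25. Base counts: C=9, T=3, G=6, A=7
G+C = 15, so %GC = 15/25 × 100 = 60%
Salt term: 16.6 × (-0.333) = -5.528
GC term: 0.41 × 60 = 24.6; length term: −500/25 = −20
Tm = 81.5 + (-5.528) + 24.6 − 20 = 80.572 → 80.6°C

80.6°C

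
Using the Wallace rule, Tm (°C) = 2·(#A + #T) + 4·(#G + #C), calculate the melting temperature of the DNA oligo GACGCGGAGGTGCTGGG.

60°C

Scanning the sequence gives G=10, A=2, C=3, T=2.
A+T = 4, G+C = 13
Tm = 4·13 + 2·4 = 52 + 8 = 60°C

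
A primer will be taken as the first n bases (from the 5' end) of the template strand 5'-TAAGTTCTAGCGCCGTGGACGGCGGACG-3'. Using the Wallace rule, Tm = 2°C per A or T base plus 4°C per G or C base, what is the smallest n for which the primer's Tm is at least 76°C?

n = 24

First 23 bases: TAAGTTCTAGCGCCGTGGACGGC → Tm = 74°C (< 76°C)
First 24 bases: TAAGTTCTAGCGCCGTGGACGGCG → Tm = 78°C (≥ 76°C)
Since every base adds ≥2°C, Tm only increases with n, so the threshold is first crossed at n = 24.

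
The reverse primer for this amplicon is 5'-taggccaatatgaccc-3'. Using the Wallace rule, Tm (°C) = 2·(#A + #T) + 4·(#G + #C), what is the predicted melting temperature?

48°C

G=3, A=5, C=5, T=3
A+T = 8, G+C = 8
Tm = 2×8 + 4×8 = 48°C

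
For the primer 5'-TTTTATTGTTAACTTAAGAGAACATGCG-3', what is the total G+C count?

Base counts: G=5, T=11, A=9, C=3
G+C = 5 + 3 = 8

8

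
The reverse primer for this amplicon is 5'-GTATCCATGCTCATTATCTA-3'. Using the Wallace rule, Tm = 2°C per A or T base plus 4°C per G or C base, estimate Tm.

Counting bases: T=8, C=5, G=2, A=5
A+T = 13, G+C = 7
Tm = 2(13) + 4(7) = 26 + 28 = 54°C

54°C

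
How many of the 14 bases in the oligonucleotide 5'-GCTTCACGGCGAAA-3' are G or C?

8

Base counts: A=4, T=2, C=4, G=4
G+C = 4 + 4 = 8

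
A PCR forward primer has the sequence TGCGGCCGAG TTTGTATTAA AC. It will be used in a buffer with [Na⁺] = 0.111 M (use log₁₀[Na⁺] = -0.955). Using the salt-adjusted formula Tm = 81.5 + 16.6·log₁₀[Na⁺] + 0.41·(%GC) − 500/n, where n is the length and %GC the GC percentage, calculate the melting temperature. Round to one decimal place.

Length n = 22. Base counts: G=6, A=5, T=7, C=4
G+C = 10, so %GC = 10/22 × 100 = 45.455%
Salt term: 16.6 × (-0.955) = -15.853
GC term: 0.41 × 45.455 = 18.637; length term: −500/22 = −22.727
Tm = 81.5 + (-15.853) + 18.637 − 22.727 = 61.557 → 61.6°C

61.6°C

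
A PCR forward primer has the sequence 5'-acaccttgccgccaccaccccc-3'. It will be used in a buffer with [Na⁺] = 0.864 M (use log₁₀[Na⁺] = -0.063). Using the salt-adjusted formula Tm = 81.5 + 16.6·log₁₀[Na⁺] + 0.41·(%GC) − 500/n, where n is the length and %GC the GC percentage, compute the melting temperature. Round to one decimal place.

87.5°C

Length n = 22. T=2, A=4, C=14, G=2
G+C = 16, so %GC = 16/22 × 100 = 72.727%
Salt term: 16.6 × (-0.063) = -1.046
GC term: 0.41 × 72.727 = 29.818; length term: −500/22 = −22.727
Tm = 81.5 + (-1.046) + 29.818 − 22.727 = 87.545 → 87.5°C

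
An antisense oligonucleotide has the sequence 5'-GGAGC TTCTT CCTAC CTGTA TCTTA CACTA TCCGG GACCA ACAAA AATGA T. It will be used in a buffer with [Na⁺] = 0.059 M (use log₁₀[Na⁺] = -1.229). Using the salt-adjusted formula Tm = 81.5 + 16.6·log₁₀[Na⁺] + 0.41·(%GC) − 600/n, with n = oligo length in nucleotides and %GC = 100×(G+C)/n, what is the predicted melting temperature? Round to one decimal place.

Length n = 51. Scanning the sequence gives C=14, T=14, A=15, G=8.
G+C = 22, so %GC = 22/51 × 100 = 43.137%
Salt term: 16.6 × (-1.229) = -20.401
GC term: 0.41 × 43.137 = 17.686; length term: −600/51 = −11.765
Tm = 81.5 + (-20.401) + 17.686 − 11.765 = 67.02 → 67.0°C

67.0°C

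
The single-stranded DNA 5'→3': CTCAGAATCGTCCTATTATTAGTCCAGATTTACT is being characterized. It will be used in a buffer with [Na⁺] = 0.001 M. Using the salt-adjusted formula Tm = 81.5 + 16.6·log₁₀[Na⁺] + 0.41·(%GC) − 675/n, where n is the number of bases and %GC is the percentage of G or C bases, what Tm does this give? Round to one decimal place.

Length n = 34. T=13, C=8, G=4, A=9
G+C = 12, so %GC = 12/34 × 100 = 35.294%
Salt term: 16.6 × (-3) = -49.8
GC term: 0.41 × 35.294 = 14.471; length term: −675/34 = −19.853
Tm = 81.5 + (-49.8) + 14.471 − 19.853 = 26.318 → 26.3°C

26.3°C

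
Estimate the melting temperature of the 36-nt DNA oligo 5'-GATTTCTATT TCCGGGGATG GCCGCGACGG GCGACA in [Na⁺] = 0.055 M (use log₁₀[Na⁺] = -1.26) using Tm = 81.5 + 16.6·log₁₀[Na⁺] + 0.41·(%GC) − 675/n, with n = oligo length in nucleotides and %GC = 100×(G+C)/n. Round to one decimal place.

Length n = 36. Scanning the sequence gives T=8, G=13, A=6, C=9.
G+C = 22, so %GC = 22/36 × 100 = 61.111%
Salt term: 16.6 × (-1.26) = -20.916
GC term: 0.41 × 61.111 = 25.056; length term: −675/36 = −18.75
Tm = 81.5 + (-20.916) + 25.056 − 18.75 = 66.89 → 66.9°C

66.9°C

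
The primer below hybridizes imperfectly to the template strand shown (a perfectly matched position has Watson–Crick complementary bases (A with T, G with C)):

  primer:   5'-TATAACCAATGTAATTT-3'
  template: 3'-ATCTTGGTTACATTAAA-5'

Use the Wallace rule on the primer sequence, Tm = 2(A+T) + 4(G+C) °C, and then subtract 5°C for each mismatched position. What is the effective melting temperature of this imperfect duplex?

Primer base counts: A=7, T=7, G=1, C=2 → A+T=14, G+C=3
Perfect-match Tm = 2(14) + 4(3) = 28 + 12 = 40°C
Mismatches (positions where the bases are not complementary): 1 (at position 3)
Effective Tm = 40 − 1×5 = 40 − 5 = 35°C

35°C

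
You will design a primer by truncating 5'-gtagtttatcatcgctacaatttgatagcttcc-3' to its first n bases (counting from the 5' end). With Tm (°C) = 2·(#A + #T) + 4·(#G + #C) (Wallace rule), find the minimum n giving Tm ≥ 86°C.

First 31 bases: GTAGTTTATCATCGCTACAATTTGATAGCTT → Tm = 82°C (< 86°C)
First 32 bases: GTAGTTTATCATCGCTACAATTTGATAGCTTC → Tm = 86°C (≥ 86°C)
Each additional base adds 2°C (A/T) or 4°C (G/C), so Tm is non-decreasing in n; n = 32 is the first length to reach 86°C.

n = 32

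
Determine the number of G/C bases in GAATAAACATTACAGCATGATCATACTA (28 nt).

G=3, C=5, T=7, A=13
Total G or C: 3 + 5 = 8

8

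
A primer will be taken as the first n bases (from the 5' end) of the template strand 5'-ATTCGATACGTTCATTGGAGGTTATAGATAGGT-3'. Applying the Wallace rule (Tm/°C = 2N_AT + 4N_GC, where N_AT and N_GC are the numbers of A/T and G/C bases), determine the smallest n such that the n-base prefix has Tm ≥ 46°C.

n = 17

First 16 bases: ATTCGATACGTTCATT → Tm = 42°C (< 46°C)
First 17 bases: ATTCGATACGTTCATTG → Tm = 46°C (≥ 46°C)
Since every base adds ≥2°C, Tm only increases with n, so the threshold is first crossed at n = 17.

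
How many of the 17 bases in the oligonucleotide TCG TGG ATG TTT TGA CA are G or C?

Counting bases: C=2, G=5, T=7, A=3
Total G or C: 5 + 2 = 7

7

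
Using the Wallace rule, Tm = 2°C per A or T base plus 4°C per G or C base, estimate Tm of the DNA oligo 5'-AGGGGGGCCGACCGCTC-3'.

C=6, T=1, G=8, A=2
AT pairs contribute 3, GC pairs contribute 14.
Tm = 2×3 + 4×14 = 62°C

62°C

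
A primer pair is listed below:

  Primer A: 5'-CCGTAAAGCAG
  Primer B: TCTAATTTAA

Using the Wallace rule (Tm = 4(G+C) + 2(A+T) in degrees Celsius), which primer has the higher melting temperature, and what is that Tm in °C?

Primer A, 34°C

Primer A: A+T=5, G+C=6 → Tm = 2(5)+4(6) = 34°C
Primer B: A+T=9, G+C=1 → Tm = 2(9)+4(1) = 22°C
34°C vs 22°C → primer A is higher.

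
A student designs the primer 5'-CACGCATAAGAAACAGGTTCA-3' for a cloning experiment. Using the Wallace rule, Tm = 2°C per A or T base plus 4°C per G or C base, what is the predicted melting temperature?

60°C

Counting bases: A=9, C=5, T=3, G=4
A+T = 12, G+C = 9
Tm = 2(12) + 4(9) = 24 + 36 = 60°C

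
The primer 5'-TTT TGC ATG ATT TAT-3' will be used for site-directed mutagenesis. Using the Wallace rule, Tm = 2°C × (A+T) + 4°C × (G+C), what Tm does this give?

36°C

G=2, A=3, T=9, C=1
A+T = 12, G+C = 3
Tm = 2(12) + 4(3) = 24 + 12 = 36°C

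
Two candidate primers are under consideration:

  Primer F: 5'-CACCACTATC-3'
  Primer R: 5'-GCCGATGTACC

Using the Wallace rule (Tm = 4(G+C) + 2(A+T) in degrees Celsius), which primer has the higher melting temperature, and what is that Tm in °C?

Primer R, 36°C

Primer F: A+T=5, G+C=5 → Tm = 2(5)+4(5) = 30°C
Primer R: A+T=4, G+C=7 → Tm = 2(4)+4(7) = 36°C
30°C vs 36°C → primer R is higher.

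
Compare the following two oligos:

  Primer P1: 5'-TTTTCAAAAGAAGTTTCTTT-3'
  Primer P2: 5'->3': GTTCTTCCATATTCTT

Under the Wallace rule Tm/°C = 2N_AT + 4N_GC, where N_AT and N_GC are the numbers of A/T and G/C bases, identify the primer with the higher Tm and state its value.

Primer P1: A+T=16, G+C=4 → Tm = 2(16)+4(4) = 48°C
Primer P2: A+T=11, G+C=5 → Tm = 2(11)+4(5) = 42°C
48°C vs 42°C → primer P1 is higher.

Primer P1, 48°C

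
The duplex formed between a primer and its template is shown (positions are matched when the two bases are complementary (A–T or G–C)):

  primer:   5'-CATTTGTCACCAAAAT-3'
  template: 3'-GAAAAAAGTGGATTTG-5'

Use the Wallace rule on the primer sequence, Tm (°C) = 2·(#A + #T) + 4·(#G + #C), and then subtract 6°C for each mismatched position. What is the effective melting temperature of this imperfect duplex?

Primer base counts: A=6, T=5, G=1, C=4 → A+T=11, G+C=5
Perfect-match Tm = 2(11) + 4(5) = 22 + 20 = 42°C
Mismatches (positions where the bases are not complementary): 4 (at positions 2, 6, 12, 16)
Effective Tm = 42 − 4×6 = 42 − 24 = 18°C

18°C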